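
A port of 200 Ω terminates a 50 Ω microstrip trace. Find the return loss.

RL ≈ 4.44 dB

Γ = (200 − 50)/(200 + 50) = 0.6
RL = −20·log₁₀|Γ| = −20·log₁₀(0.6)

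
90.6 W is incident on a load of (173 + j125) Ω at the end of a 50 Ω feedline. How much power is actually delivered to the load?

|Γ| = |(123 + j125)/(223 + j125)| = 0.686
|Γ|² = 0.471
P_refl = |Γ|²·P_inc = 42.6 W, P_del = (1 − |Γ|²)·P_inc = 48 W

P_delivered ≈ 48 W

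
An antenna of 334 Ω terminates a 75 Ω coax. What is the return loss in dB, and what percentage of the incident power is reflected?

RL ≈ 3.97 dB; 40.1% of incident power reflected

Γ = (334 − 75)/(334 + 75) = 0.633
RL = −20·log₁₀(0.633) = 3.97 dB
P_refl/P_inc = |Γ|² = 0.401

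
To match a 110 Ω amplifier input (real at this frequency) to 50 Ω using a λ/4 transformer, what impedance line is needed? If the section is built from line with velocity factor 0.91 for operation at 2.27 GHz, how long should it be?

Z_qwt = √(Z_0·R_L) = √(50 × 110) = √5500
λ = 0.91·c/f = 0.12 m, so l = λ/4 = 0.0301 m

Z_qwt ≈ 74.2 Ω; length ≈ 3.01 cm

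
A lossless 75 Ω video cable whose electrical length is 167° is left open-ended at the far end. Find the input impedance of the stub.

Z_in ≈ +j325 Ω

tan(βl) = -0.231
For an open-ended stub, Z_in = −jZ_0·cot(βl) = −jZ_0/tan(βl)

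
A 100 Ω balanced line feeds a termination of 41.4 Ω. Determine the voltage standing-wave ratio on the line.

For a purely resistive load, VSWR = R_L/Z_0 or Z_0/R_L (whichever > 1) = 100/41.4

VSWR ≈ 2.42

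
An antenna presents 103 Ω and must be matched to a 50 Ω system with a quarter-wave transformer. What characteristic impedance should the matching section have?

Z_qwt ≈ 71.8 Ω

Z_qwt = √(Z_0·R_L) = √(50 × 103) = √5150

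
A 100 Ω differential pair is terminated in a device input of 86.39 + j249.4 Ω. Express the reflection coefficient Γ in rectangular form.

Γ ≈ 0.615 + j0.515

Γ = (Z_L − Z_0)/(Z_L + Z_0) = (-13.61 + j249.4)/(186.4 + j249.4)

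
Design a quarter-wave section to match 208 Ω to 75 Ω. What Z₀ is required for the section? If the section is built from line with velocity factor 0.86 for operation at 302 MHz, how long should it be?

Z_qwt = √(Z_0·R_L) = √(75 × 208) = √15600
λ = 0.86·c/f = 0.854 m, so l = λ/4 = 0.214 m

Z_qwt ≈ 125 Ω; length ≈ 21.4 cm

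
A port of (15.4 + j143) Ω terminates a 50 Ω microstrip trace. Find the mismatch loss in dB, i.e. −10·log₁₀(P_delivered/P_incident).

Γ = (-34.6 + j143)/(65.4 + j143), |Γ| = 0.936
|Γ|² = 0.875, so P_del/P_inc = 1 − |Γ|² = 0.125
ML = −10·log₁₀(1 − |Γ|²)

mismatch loss ≈ 9.05 dB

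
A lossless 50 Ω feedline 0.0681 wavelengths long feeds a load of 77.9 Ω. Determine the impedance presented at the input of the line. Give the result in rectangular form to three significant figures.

Z_in ≈ 62.5 − j21.6 Ω

βl = 2π × 0.0681 = 24.5°
tan(βl) = tan(24.5°) = 0.456
Z_in = Z_0·(Z_L + jZ_0·tanβl)/(Z_0 + jZ_L·tanβl)
     = 50·(77.9 + j22.8)/(50 + j35.5)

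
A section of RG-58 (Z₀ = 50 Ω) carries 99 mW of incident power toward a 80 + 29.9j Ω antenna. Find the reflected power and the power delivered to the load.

P_reflected ≈ 9.98 mW; P_delivered ≈ 89 mW

|Γ| = |(30 + j29.9)/(130 + j29.9)| = 0.318
|Γ|² = 0.101
P_refl = |Γ|²·P_inc = 9.98 mW, P_del = (1 − |Γ|²)·P_inc = 89 mW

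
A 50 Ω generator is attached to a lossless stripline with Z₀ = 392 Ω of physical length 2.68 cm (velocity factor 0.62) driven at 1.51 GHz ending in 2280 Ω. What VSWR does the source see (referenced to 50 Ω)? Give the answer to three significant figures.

VSWR ≈ 3.59

λ = v/f = 0.62·c / 1.51 GHz = 0.123 m
βl = 2π·l/λ = 2π × 0.218 = 78.3°
tan(βl) = 4.84
Z_in = Z_0·(Z_L + jZ_0·tanβl)/(Z_0 + jZ_L·tanβl) = 70.2 − j78.5 Ω
Γ_s = (Z_in − Z_s)/(Z_in + Z_s) = (20.2 − j78.5)/(120 − j78.5), |Γ_s| = 0.565
VSWR = (1 + |Γ_s|)/(1 − |Γ_s|)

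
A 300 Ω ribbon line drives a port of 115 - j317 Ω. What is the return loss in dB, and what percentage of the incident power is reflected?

RL ≈ 3.06 dB; 49.4% of incident power reflected

Γ = (-185 − j317)/(415 − j317), |Γ| = 0.703
RL = −20·log₁₀(0.703) = 3.06 dB
P_refl/P_inc = |Γ|² = 0.494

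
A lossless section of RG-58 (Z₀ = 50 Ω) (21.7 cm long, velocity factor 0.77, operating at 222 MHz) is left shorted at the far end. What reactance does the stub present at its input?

λ = v/f = 0.77·c / 222 MHz = 1.04 m
βl = 2π·l/λ = 2π × 0.209 = 75.1°
tan(βl) = 3.75
For a shorted stub, Z_in = jZ_0·tan(βl)

X_in ≈ 188 Ω (inductive)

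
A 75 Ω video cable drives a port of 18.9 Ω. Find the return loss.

Γ = (18.9 − 75)/(18.9 + 75) = -0.597
RL = −20·log₁₀|Γ| = −20·log₁₀(0.597)

RL ≈ 4.47 dB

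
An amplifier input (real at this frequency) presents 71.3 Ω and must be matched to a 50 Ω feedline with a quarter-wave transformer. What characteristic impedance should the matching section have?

Z_qwt ≈ 59.7 Ω

Z_qwt = √(Z_0·R_L) = √(50 × 71.3) = √3565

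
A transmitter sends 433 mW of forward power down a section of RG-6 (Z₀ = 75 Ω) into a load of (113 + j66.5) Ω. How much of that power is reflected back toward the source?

|Γ| = |(38 + j66.5)/(188 + j66.5)| = 0.384
|Γ|² = 0.148
P_refl = |Γ|²·P_inc = 63.9 mW, P_del = (1 − |Γ|²)·P_inc = 369 mW

P_reflected ≈ 63.9 mW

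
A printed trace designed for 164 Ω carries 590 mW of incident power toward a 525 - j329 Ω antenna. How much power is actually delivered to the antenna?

P_delivered ≈ 349 mW

|Γ| = |(361 − j329)/(689 − j329)| = 0.64
|Γ|² = 0.409
P_refl = |Γ|²·P_inc = 241 mW, P_del = (1 − |Γ|²)·P_inc = 349 mW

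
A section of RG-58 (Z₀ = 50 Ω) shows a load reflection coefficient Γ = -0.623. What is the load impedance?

Z_L ≈ 11.6 Ω

Z_L = Z_0·(1 + Γ)/(1 − Γ) = 50·(0.377)/(1.62)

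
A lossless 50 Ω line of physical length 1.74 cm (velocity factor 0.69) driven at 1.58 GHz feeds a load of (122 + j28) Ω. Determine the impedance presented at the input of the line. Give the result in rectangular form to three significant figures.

λ = v/f = 0.69·c / 1.58 GHz = 0.131 m
βl = 2π·l/λ = 2π × 0.133 = 47.8°
tan(βl) = tan(47.8°) = 1.1
Z_in = Z_0·(Z_L + jZ_0·tanβl)/(Z_0 + jZ_L·tanβl)
     = 50·(122 + j83.2)/(19.1 + j135)

Z_in ≈ 36.6 − j40.1 Ω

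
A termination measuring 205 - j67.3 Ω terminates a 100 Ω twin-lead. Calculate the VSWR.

VSWR ≈ 2.33

Γ = (Z_L − Z_0)/(Z_L + Z_0) = (105 − j67.3)/(305 − j67.3)
|Γ| = 125/312 = 0.399
VSWR = (1 + |Γ|)/(1 − |Γ|) = 1.4/0.601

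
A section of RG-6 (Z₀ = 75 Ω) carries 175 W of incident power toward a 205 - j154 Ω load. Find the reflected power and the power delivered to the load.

|Γ| = |(130 − j154)/(280 − j154)| = 0.631
|Γ|² = 0.398
P_refl = |Γ|²·P_inc = 69.6 W, P_del = (1 − |Γ|²)·P_inc = 105 W

P_reflected ≈ 69.6 W; P_delivered ≈ 105 W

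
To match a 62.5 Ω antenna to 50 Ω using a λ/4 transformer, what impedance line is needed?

Z_qwt ≈ 55.9 Ω

Z_qwt = √(Z_0·R_L) = √(50 × 62.5) = √3125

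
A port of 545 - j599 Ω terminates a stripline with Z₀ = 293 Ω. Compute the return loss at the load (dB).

Γ = (252 − j599)/(838 − j599), |Γ| = 0.631
RL = −20·log₁₀|Γ| = −20·log₁₀(0.631)

RL ≈ 4 dB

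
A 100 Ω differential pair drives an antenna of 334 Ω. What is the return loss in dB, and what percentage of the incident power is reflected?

Γ = (334 − 100)/(334 + 100) = 0.539
RL = −20·log₁₀(0.539) = 5.37 dB
P_refl/P_inc = |Γ|² = 0.291

RL ≈ 5.37 dB; 29.1% of incident power reflected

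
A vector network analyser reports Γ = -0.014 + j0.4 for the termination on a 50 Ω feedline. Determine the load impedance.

Z_L ≈ 35.3 + j33.7 Ω

Z_L = Z_0·(1 + Γ)/(1 − Γ) = 50·(0.986 + j0.4)/(1.01 − j0.4)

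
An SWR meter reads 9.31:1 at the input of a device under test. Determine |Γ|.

|Γ| ≈ 0.806

|Γ| = (S − 1)/(S + 1) = (9.31 − 1)/(9.31 + 1) = 8.31/10.3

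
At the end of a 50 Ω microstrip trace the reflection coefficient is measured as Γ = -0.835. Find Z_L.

Z_L = Z_0·(1 + Γ)/(1 − Γ) = 50·(0.165)/(1.83)

Z_L ≈ 4.5 Ω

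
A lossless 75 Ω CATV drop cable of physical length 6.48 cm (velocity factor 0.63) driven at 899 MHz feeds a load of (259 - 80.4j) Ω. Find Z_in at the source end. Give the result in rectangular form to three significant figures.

Z_in ≈ 24 + j33.5 Ω

λ = v/f = 0.63·c / 899 MHz = 0.21 m
βl = 2π·l/λ = 2π × 0.308 = 111°
tan(βl) = tan(111°) = -2.61
Z_in = Z_0·(Z_L + jZ_0·tanβl)/(Z_0 + jZ_L·tanβl)
     = 75·(259 − j276)/(-135 − j676)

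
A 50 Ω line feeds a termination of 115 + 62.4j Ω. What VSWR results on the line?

VSWR ≈ 3.09

Γ = (Z_L − Z_0)/(Z_L + Z_0) = (65 + j62.4)/(165 + j62.4)
|Γ| = 90.1/176 = 0.511
VSWR = (1 + |Γ|)/(1 − |Γ|) = 1.51/0.489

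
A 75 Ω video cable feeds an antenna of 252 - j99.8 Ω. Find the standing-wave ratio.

VSWR ≈ 3.93

Γ = (Z_L − Z_0)/(Z_L + Z_0) = (177 − j99.8)/(327 − j99.8)
|Γ| = 203/342 = 0.594
VSWR = (1 + |Γ|)/(1 − |Γ|) = 1.59/0.406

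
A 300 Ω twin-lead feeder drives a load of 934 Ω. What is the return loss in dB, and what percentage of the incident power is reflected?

Γ = (934 − 300)/(934 + 300) = 0.514
RL = −20·log₁₀(0.514) = 5.78 dB
P_refl/P_inc = |Γ|² = 0.264

RL ≈ 5.78 dB; 26.4% of incident power reflected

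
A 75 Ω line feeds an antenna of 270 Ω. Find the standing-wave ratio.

VSWR ≈ 3.6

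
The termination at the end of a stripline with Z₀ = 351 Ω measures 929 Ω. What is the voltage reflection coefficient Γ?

Γ = (Z_L − Z_0)/(Z_L + Z_0) = (929 − 351)/(929 + 351) = 578/1280

Γ = 0.452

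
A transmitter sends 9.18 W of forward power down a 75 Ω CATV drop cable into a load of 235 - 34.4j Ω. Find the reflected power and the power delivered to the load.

|Γ| = |(160 − j34.4)/(310 − j34.4)| = 0.525
|Γ|² = 0.275
P_refl = |Γ|²·P_inc = 2.53 W, P_del = (1 − |Γ|²)·P_inc = 6.65 W

P_reflected ≈ 2.53 W; P_delivered ≈ 6.65 W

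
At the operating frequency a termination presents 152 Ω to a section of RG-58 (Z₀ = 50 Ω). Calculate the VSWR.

VSWR ≈ 3.04

Γ = (152 − 50)/(152 + 50) = 0.505
VSWR = (1 + 0.505)/(1 − 0.505)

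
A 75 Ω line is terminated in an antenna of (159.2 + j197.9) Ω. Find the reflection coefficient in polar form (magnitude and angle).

Γ ≈ 0.701 ∠ 26.8°

Γ = (Z_L − Z_0)/(Z_L + Z_0) = (84.2 + j197.9)/(234.2 + j197.9)
|Γ| = 215/307 = 0.701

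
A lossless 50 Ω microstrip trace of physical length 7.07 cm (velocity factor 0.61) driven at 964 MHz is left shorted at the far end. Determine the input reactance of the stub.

X_in ≈ -51.6 Ω (capacitive)

λ = v/f = 0.61·c / 964 MHz = 0.19 m
βl = 2π·l/λ = 2π × 0.372 = 134°
tan(βl) = -1.03
For a shorted stub, Z_in = jZ_0·tan(βl)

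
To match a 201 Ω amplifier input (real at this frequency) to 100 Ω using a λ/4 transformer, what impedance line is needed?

Z_qwt ≈ 142 Ω

Z_qwt = √(Z_0·R_L) = √(100 × 201) = √20100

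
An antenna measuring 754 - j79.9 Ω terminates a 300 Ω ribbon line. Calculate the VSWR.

Γ = (Z_L − Z_0)/(Z_L + Z_0) = (454 − j79.9)/(1054 − j79.9)
|Γ| = 461/1060 = 0.436
VSWR = (1 + |Γ|)/(1 − |Γ|) = 1.44/0.564

VSWR ≈ 2.55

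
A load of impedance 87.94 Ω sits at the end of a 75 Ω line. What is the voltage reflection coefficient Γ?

Γ = (Z_L − Z_0)/(Z_L + Z_0) = (87.94 − 75)/(87.94 + 75) = 12.94/162.9

Γ = 0.0794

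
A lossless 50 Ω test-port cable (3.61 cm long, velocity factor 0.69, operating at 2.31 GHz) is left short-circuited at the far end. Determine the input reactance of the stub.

X_in ≈ -35 Ω (capacitive)

λ = v/f = 0.69·c / 2.31 GHz = 0.0896 m
βl = 2π·l/λ = 2π × 0.403 = 145°
tan(βl) = -0.699
For a short-circuited stub, Z_in = jZ_0·tan(βl)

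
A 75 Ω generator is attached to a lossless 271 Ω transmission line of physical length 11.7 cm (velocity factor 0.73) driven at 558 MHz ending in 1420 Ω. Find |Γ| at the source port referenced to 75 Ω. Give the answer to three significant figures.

|Γ| ≈ 0.538

λ = v/f = 0.73·c / 558 MHz = 0.392 m
βl = 2π·l/λ = 2π × 0.298 = 107°
tan(βl) = -3.21
Z_in = Z_0·(Z_L + jZ_0·tanβl)/(Z_0 + jZ_L·tanβl) = 56.5 + j81.1 Ω
Γ_s = (Z_in − Z_s)/(Z_in + Z_s) = (-18.5 + j81.1)/(132 + j81.1), |Γ_s| = 0.538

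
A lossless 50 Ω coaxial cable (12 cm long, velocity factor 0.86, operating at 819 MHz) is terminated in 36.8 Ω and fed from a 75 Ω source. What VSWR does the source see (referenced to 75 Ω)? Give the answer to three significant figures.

VSWR ≈ 1.7

λ = v/f = 0.86·c / 819 MHz = 0.315 m
βl = 2π·l/λ = 2π × 0.381 = 137°
tan(βl) = -0.928
Z_in = Z_0·(Z_L + jZ_0·tanβl)/(Z_0 + jZ_L·tanβl) = 46.7 − j14.5 Ω
Γ_s = (Z_in − Z_s)/(Z_in + Z_s) = (-28.3 − j14.5)/(122 − j14.5), |Γ_s| = 0.259
VSWR = (1 + |Γ_s|)/(1 − |Γ_s|)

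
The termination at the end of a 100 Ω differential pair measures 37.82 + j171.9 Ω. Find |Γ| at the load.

|Γ| ≈ 0.83

Γ = (Z_L − Z_0)/(Z_L + Z_0) = (-62.18 + j171.9)/(137.8 + j171.9)
|Γ| = 183/220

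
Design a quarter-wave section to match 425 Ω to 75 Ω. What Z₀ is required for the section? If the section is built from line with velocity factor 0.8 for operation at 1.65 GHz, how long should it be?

Z_qwt ≈ 179 Ω; length ≈ 3.64 cm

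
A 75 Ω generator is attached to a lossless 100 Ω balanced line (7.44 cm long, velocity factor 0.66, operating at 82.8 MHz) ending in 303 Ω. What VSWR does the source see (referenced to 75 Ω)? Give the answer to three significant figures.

λ = v/f = 0.66·c / 82.8 MHz = 2.39 m
βl = 2π·l/λ = 2π × 0.0311 = 11.2°
tan(βl) = 0.198
Z_in = Z_0·(Z_L + jZ_0·tanβl)/(Z_0 + jZ_L·tanβl) = 232 − j119 Ω
Γ_s = (Z_in − Z_s)/(Z_in + Z_s) = (157 − j119)/(307 − j119), |Γ_s| = 0.598
VSWR = (1 + |Γ_s|)/(1 − |Γ_s|)

VSWR ≈ 3.98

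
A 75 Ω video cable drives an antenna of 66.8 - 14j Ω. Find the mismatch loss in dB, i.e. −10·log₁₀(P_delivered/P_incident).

Γ = (-8.2 − j14)/(141.8 − j14), |Γ| = 0.114
|Γ|² = 0.013, so P_del/P_inc = 1 − |Γ|² = 0.987
ML = −10·log₁₀(1 − |Γ|²)

mismatch loss ≈ 0.0567 dB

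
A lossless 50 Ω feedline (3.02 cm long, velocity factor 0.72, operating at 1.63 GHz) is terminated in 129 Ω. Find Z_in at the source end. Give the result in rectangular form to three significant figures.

Z_in ≈ 19.7 − j5.92 Ω

λ = v/f = 0.72·c / 1.63 GHz = 0.133 m
βl = 2π·l/λ = 2π × 0.228 = 82°
tan(βl) = tan(82°) = 7.15
Z_in = Z_0·(Z_L + jZ_0·tanβl)/(Z_0 + jZ_L·tanβl)
     = 50·(129 + j358)/(50 + j923)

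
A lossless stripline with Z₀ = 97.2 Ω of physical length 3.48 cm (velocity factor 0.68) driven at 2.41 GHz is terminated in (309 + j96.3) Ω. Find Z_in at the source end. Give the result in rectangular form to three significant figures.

Z_in ≈ 65.4 + j102 Ω

λ = v/f = 0.68·c / 2.41 GHz = 0.0846 m
βl = 2π·l/λ = 2π × 0.411 = 148°
tan(βl) = tan(148°) = -0.625
Z_in = Z_0·(Z_L + jZ_0·tanβl)/(Z_0 + jZ_L·tanβl)
     = 97.2·(309 + j35.6)/(157 − j193)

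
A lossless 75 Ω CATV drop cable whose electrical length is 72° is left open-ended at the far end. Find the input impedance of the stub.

Z_in ≈ −j24.4 Ω

tan(βl) = 3.08
For an open-ended stub, Z_in = −jZ_0·cot(βl) = −jZ_0/tan(βl)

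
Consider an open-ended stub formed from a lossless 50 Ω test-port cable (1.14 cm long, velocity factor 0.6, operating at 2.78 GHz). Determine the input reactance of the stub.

X_in ≈ -25.1 Ω (capacitive)

λ = v/f = 0.6·c / 2.78 GHz = 0.0647 m
βl = 2π·l/λ = 2π × 0.176 = 63.4°
tan(βl) = 2
For an open-ended stub, Z_in = −jZ_0·cot(βl) = −jZ_0/tan(βl)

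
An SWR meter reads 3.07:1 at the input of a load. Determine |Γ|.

|Γ| = (S − 1)/(S + 1) = (3.07 − 1)/(3.07 + 1) = 2.07/4.07

|Γ| ≈ 0.509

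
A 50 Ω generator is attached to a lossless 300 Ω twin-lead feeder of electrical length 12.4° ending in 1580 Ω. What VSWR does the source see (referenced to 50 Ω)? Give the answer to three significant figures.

VSWR ≈ 30.2

tan(βl) = 0.22
Z_in = Z_0·(Z_L + jZ_0·tanβl)/(Z_0 + jZ_L·tanβl) = 708 − j753 Ω
Γ_s = (Z_in − Z_s)/(Z_in + Z_s) = (658 − j753)/(758 − j753), |Γ_s| = 0.936
VSWR = (1 + |Γ_s|)/(1 − |Γ_s|)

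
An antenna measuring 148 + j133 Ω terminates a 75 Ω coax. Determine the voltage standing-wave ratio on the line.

Γ = (Z_L − Z_0)/(Z_L + Z_0) = (73 + j133)/(223 + j133)
|Γ| = 152/260 = 0.584
VSWR = (1 + |Γ|)/(1 − |Γ|) = 1.58/0.416

VSWR ≈ 3.81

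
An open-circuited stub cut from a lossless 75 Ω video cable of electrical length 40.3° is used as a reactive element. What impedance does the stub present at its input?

Z_in ≈ −j88.4 Ω

tan(βl) = 0.848
For an open-circuited stub, Z_in = −jZ_0·cot(βl) = −jZ_0/tan(βl)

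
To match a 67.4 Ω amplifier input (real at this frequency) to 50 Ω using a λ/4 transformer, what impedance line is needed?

Z_qwt ≈ 58.1 Ω

Z_qwt = √(Z_0·R_L) = √(50 × 67.4) = √3370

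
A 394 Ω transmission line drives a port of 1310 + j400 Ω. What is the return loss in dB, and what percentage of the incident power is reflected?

Γ = (916 + j400)/(1704 + j400), |Γ| = 0.571
RL = −20·log₁₀(0.571) = 4.87 dB
P_refl/P_inc = |Γ|² = 0.326

RL ≈ 4.87 dB; 32.6% of incident power reflected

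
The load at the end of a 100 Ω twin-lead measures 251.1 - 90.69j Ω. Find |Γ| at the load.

|Γ| ≈ 0.486

Γ = (Z_L − Z_0)/(Z_L + Z_0) = (151.1 − j90.69)/(351.1 − j90.69)
|Γ| = 176/363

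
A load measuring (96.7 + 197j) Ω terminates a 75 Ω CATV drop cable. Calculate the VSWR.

VSWR ≈ 7.28

Γ = (Z_L − Z_0)/(Z_L + Z_0) = (21.7 + j197)/(171.7 + j197)
|Γ| = 198/261 = 0.758
VSWR = (1 + |Γ|)/(1 − |Γ|) = 1.76/0.242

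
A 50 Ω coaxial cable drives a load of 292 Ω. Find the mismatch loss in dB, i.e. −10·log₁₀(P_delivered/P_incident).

Γ = (292 − 50)/(292 + 50) = 0.708
|Γ|² = 0.501, so P_del/P_inc = 1 − |Γ|² = 0.499
ML = −10·log₁₀(1 − |Γ|²)

mismatch loss ≈ 3.02 dB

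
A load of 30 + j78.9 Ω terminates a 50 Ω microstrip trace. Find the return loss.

RL ≈ 2.8 dB

Γ = (-20 + j78.9)/(80 + j78.9), |Γ| = 0.724
RL = −20·log₁₀|Γ| = −20·log₁₀(0.724)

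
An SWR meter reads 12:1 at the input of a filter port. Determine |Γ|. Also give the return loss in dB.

|Γ| ≈ 0.846; return loss ≈ 1.45 dB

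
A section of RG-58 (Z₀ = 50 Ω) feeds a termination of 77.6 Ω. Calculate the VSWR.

Γ = (77.6 − 50)/(77.6 + 50) = 0.216
VSWR = (1 + 0.216)/(1 − 0.216)

VSWR ≈ 1.55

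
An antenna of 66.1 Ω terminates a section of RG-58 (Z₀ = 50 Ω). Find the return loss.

Γ = (66.1 − 50)/(66.1 + 50) = 0.139
RL = −20·log₁₀|Γ| = −20·log₁₀(0.139)

RL ≈ 17.2 dB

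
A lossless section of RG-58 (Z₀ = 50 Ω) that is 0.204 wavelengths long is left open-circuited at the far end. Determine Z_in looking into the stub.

Z_in ≈ −j14.9 Ω

βl = 2π × 0.204 = 73.4°
tan(βl) = 3.36
For an open-circuited stub, Z_in = −jZ_0·cot(βl) = −jZ_0/tan(βl)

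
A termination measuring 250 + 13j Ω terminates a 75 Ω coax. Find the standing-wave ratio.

VSWR ≈ 3.34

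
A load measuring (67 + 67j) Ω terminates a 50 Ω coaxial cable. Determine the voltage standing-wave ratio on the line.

VSWR ≈ 3.1

Γ = (Z_L − Z_0)/(Z_L + Z_0) = (17 + j67)/(117 + j67)
|Γ| = 69.1/135 = 0.513
VSWR = (1 + |Γ|)/(1 − |Γ|) = 1.51/0.487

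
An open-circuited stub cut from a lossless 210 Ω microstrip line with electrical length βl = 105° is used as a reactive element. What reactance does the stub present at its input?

tan(βl) = -3.73
For an open-circuited stub, Z_in = −jZ_0·cot(βl) = −jZ_0/tan(βl)

X_in ≈ 56.3 Ω (inductive)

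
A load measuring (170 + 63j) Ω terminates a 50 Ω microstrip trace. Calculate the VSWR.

Γ = (Z_L − Z_0)/(Z_L + Z_0) = (120 + j63)/(220 + j63)
|Γ| = 136/229 = 0.592
VSWR = (1 + |Γ|)/(1 − |Γ|) = 1.59/0.408

VSWR ≈ 3.9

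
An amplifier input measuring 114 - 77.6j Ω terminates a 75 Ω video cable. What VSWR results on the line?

Γ = (Z_L − Z_0)/(Z_L + Z_0) = (39 − j77.6)/(189 − j77.6)
|Γ| = 86.8/204 = 0.425
VSWR = (1 + |Γ|)/(1 − |Γ|) = 1.43/0.575

VSWR ≈ 2.48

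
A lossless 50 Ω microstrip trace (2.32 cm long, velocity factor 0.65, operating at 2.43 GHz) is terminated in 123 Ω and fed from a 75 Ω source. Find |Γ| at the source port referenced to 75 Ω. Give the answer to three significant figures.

λ = v/f = 0.65·c / 2.43 GHz = 0.0802 m
βl = 2π·l/λ = 2π × 0.289 = 104°
tan(βl) = -3.99
Z_in = Z_0·(Z_L + jZ_0·tanβl)/(Z_0 + jZ_L·tanβl) = 21.4 + j10.4 Ω
Γ_s = (Z_in − Z_s)/(Z_in + Z_s) = (-53.6 + j10.4)/(96.4 + j10.4), |Γ_s| = 0.563

|Γ| ≈ 0.563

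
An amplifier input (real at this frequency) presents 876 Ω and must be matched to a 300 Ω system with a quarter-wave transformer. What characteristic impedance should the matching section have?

Z_qwt ≈ 513 Ω

Z_qwt = √(Z_0·R_L) = √(300 × 876) = √262800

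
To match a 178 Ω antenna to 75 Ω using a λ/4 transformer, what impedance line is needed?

Z_qwt = √(Z_0·R_L) = √(75 × 178) = √13350

Z_qwt ≈ 116 Ω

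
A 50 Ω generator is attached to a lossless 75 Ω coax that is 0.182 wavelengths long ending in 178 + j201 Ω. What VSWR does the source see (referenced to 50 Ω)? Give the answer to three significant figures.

VSWR ≈ 5.47

βl = 2π × 0.182 = 65.5°
tan(βl) = 2.2
Z_in = Z_0·(Z_L + jZ_0·tanβl)/(Z_0 + jZ_L·tanβl) = 20.3 − j53.2 Ω
Γ_s = (Z_in − Z_s)/(Z_in + Z_s) = (-29.7 − j53.2)/(70.3 − j53.2), |Γ_s| = 0.691
VSWR = (1 + |Γ_s|)/(1 − |Γ_s|)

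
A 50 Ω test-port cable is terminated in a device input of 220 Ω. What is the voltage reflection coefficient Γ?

Γ = (Z_L − Z_0)/(Z_L + Z_0) = (220 − 50)/(220 + 50) = 170/270

Γ = 0.63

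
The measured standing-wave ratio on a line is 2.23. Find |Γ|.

|Γ| = (S − 1)/(S + 1) = (2.23 − 1)/(2.23 + 1) = 1.23/3.23

|Γ| ≈ 0.381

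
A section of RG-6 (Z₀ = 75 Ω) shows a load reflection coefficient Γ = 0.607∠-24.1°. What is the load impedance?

Z_L ≈ 182 − j143 Ω

Z_L = Z_0·(1 + Γ)/(1 − Γ) = 75·(1.55 − j0.248)/(0.446 + j0.248)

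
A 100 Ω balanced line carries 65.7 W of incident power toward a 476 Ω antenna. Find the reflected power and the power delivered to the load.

P_reflected ≈ 28 W; P_delivered ≈ 37.7 W

Γ = (476 − 100)/(476 + 100) = 0.653
|Γ|² = 0.426
P_refl = |Γ|²·P_inc = 28 W, P_del = (1 − |Γ|²)·P_inc = 37.7 W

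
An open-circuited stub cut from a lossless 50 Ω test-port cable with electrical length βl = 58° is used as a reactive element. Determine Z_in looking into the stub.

tan(βl) = 1.6
For an open-circuited stub, Z_in = −jZ_0·cot(βl) = −jZ_0/tan(βl)

Z_in ≈ −j31.2 Ω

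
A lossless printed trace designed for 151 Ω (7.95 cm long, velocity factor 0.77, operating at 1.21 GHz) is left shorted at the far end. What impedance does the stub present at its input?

Z_in ≈ −j87.5 Ω

λ = v/f = 0.77·c / 1.21 GHz = 0.191 m
βl = 2π·l/λ = 2π × 0.416 = 150°
tan(βl) = -0.579
For a shorted stub, Z_in = jZ_0·tan(βl)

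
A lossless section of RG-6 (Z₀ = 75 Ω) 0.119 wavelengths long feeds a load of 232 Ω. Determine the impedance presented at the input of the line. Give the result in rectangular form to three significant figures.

βl = 2π × 0.119 = 42.8°
tan(βl) = tan(42.8°) = 0.927
Z_in = Z_0·(Z_L + jZ_0·tanβl)/(Z_0 + jZ_L·tanβl)
     = 75·(232 + j69.5)/(75 + j215)

Z_in ≈ 46.8 − j64.6 Ω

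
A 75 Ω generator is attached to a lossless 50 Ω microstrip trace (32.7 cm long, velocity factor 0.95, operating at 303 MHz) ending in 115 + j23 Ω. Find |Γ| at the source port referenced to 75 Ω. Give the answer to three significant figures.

|Γ| ≈ 0.521

λ = v/f = 0.95·c / 303 MHz = 0.941 m
βl = 2π·l/λ = 2π × 0.348 = 125°
tan(βl) = -1.42
Z_in = Z_0·(Z_L + jZ_0·tanβl)/(Z_0 + jZ_L·tanβl) = 25.9 + j22.1 Ω
Γ_s = (Z_in − Z_s)/(Z_in + Z_s) = (-49.1 + j22.1)/(101 + j22.1), |Γ_s| = 0.521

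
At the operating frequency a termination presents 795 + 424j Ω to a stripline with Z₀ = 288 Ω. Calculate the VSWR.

VSWR ≈ 3.63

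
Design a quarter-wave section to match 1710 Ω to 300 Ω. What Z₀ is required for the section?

Z_qwt ≈ 716 Ω

Z_qwt = √(Z_0·R_L) = √(300 × 1710) = √513000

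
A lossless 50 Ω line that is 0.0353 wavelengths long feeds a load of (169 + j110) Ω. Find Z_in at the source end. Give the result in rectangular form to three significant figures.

βl = 2π × 0.0353 = 12.7°
tan(βl) = tan(12.7°) = 0.226
Z_in = Z_0·(Z_L + jZ_0·tanβl)/(Z_0 + jZ_L·tanβl)
     = 50·(169 + j121)/(25.2 + j38.1)

Z_in ≈ 213 − j81.1 Ω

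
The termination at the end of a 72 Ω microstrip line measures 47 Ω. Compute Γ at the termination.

Γ = (Z_L − Z_0)/(Z_L + Z_0) = (47 − 72)/(47 + 72) = -25/119

Γ = -0.21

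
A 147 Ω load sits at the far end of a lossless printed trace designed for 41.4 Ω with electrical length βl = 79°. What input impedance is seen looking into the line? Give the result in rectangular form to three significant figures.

tan(βl) = tan(79°) = 5.14
Z_in = Z_0·(Z_L + jZ_0·tanβl)/(Z_0 + jZ_L·tanβl)
     = 41.4·(147 + j213)/(41.4 + j756)

Z_in ≈ 12.1 − j7.39 Ω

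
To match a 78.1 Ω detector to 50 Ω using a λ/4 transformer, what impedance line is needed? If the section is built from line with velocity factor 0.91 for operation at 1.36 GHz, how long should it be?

Z_qwt ≈ 62.5 Ω; length ≈ 5.02 cm

Z_qwt = √(Z_0·R_L) = √(50 × 78.1) = √3905
λ = 0.91·c/f = 0.201 m, so l = λ/4 = 0.0502 m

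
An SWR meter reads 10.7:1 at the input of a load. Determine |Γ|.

|Γ| = (S − 1)/(S + 1) = (10.7 − 1)/(10.7 + 1) = 9.7/11.7

|Γ| ≈ 0.829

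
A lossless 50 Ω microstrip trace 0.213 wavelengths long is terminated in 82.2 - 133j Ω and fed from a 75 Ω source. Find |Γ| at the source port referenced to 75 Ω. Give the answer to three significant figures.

|Γ| ≈ 0.811

βl = 2π × 0.213 = 76.7°
tan(βl) = 4.22
Z_in = Z_0·(Z_L + jZ_0·tanβl)/(Z_0 + jZ_L·tanβl) = 7.82 + j1.95 Ω
Γ_s = (Z_in − Z_s)/(Z_in + Z_s) = (-67.2 + j1.95)/(82.8 + j1.95), |Γ_s| = 0.811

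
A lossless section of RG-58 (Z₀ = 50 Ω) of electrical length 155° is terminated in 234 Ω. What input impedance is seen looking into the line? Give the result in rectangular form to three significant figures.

Z_in ≈ 49.4 + j84.6 Ω

tan(βl) = tan(155°) = -0.466
Z_in = Z_0·(Z_L + jZ_0·tanβl)/(Z_0 + jZ_L·tanβl)
     = 50·(234 − j23.3)/(50 − j109)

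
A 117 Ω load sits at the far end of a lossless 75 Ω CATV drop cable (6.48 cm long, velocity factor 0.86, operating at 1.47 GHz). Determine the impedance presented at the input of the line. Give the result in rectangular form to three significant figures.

λ = v/f = 0.86·c / 1.47 GHz = 0.176 m
βl = 2π·l/λ = 2π × 0.369 = 133°
tan(βl) = tan(133°) = -1.08
Z_in = Z_0·(Z_L + jZ_0·tanβl)/(Z_0 + jZ_L·tanβl)
     = 75·(117 − j80.7)/(75 − j126)

Z_in ≈ 66.1 + j30.3 Ω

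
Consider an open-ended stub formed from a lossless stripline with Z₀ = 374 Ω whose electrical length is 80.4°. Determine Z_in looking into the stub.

Z_in ≈ −j63.3 Ω

tan(βl) = 5.91
For an open-ended stub, Z_in = −jZ_0·cot(βl) = −jZ_0/tan(βl)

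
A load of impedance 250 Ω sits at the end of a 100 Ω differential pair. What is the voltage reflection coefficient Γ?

Γ = 0.429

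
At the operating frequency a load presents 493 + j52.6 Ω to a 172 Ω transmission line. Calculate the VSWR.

VSWR ≈ 2.9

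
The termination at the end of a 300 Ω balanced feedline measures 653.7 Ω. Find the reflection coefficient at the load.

Γ = 0.371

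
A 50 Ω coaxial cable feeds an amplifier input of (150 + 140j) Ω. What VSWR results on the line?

VSWR ≈ 5.77

Γ = (Z_L − Z_0)/(Z_L + Z_0) = (100 + j140)/(200 + j140)
|Γ| = 172/244 = 0.705
VSWR = (1 + |Γ|)/(1 − |Γ|) = 1.7/0.295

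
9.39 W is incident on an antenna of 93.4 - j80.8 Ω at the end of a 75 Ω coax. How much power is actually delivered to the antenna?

P_delivered ≈ 7.54 W

|Γ| = |(18.4 − j80.8)/(168.4 − j80.8)| = 0.444
|Γ|² = 0.197
P_refl = |Γ|²·P_inc = 1.85 W, P_del = (1 − |Γ|²)·P_inc = 7.54 W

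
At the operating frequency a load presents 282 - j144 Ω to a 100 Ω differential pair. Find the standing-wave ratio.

VSWR ≈ 3.63

Γ = (Z_L − Z_0)/(Z_L + Z_0) = (182 − j144)/(382 − j144)
|Γ| = 232/408 = 0.568
VSWR = (1 + |Γ|)/(1 − |Γ|) = 1.57/0.432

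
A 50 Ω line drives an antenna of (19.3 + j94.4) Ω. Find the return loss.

Γ = (-30.7 + j94.4)/(69.3 + j94.4), |Γ| = 0.848
RL = −20·log₁₀|Γ| = −20·log₁₀(0.848)

RL ≈ 1.44 dB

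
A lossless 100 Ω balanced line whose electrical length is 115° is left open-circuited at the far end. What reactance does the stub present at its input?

X_in ≈ 46.6 Ω (inductive)

tan(βl) = -2.14
For an open-circuited stub, Z_in = −jZ_0·cot(βl) = −jZ_0/tan(βl)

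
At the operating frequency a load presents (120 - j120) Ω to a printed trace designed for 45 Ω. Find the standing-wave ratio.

VSWR ≈ 5.53

Γ = (Z_L − Z_0)/(Z_L + Z_0) = (75 − j120)/(165 − j120)
|Γ| = 142/204 = 0.694
VSWR = (1 + |Γ|)/(1 − |Γ|) = 1.69/0.306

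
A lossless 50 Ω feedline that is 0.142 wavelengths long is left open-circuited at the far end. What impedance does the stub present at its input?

Z_in ≈ −j40.3 Ω

βl = 2π × 0.142 = 51.1°
tan(βl) = 1.24
For an open-circuited stub, Z_in = −jZ_0·cot(βl) = −jZ_0/tan(βl)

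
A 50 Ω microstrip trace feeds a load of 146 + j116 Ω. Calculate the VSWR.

VSWR ≈ 4.9

Γ = (Z_L − Z_0)/(Z_L + Z_0) = (96 + j116)/(196 + j116)
|Γ| = 151/228 = 0.661
VSWR = (1 + |Γ|)/(1 − |Γ|) = 1.66/0.339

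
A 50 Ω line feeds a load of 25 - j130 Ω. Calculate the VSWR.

VSWR ≈ 16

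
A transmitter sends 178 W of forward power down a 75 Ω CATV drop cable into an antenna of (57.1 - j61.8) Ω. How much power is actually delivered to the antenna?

P_delivered ≈ 143 W

|Γ| = |(-17.9 − j61.8)/(132.1 − j61.8)| = 0.441
|Γ|² = 0.195
P_refl = |Γ|²·P_inc = 34.6 W, P_del = (1 − |Γ|²)·P_inc = 143 W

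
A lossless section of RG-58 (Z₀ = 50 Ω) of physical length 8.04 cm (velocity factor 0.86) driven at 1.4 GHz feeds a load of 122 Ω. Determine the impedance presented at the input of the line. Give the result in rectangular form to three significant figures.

Z_in ≈ 69.6 + j50.7 Ω

λ = v/f = 0.86·c / 1.4 GHz = 0.184 m
βl = 2π·l/λ = 2π × 0.436 = 157°
tan(βl) = tan(157°) = -0.423
Z_in = Z_0·(Z_L + jZ_0·tanβl)/(Z_0 + jZ_L·tanβl)
     = 50·(122 − j21.2)/(50 − j51.6)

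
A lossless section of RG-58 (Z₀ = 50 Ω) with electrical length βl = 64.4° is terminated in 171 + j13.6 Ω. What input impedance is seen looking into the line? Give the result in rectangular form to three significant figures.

Z_in ≈ 17.9 − j22.9 Ω

tan(βl) = tan(64.4°) = 2.09
Z_in = Z_0·(Z_L + jZ_0·tanβl)/(Z_0 + jZ_L·tanβl)
     = 50·(171 + j118)/(21.6 + j357)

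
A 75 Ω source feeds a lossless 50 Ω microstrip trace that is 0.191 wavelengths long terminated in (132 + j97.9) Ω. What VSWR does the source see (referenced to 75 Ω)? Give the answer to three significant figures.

VSWR ≈ 5.38

βl = 2π × 0.191 = 68.8°
tan(βl) = 2.57
Z_in = Z_0·(Z_L + jZ_0·tanβl)/(Z_0 + jZ_L·tanβl) = 16.1 − j29 Ω
Γ_s = (Z_in − Z_s)/(Z_in + Z_s) = (-58.9 − j29)/(91.1 − j29), |Γ_s| = 0.687
VSWR = (1 + |Γ_s|)/(1 − |Γ_s|)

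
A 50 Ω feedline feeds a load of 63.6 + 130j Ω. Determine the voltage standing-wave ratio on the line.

Γ = (Z_L − Z_0)/(Z_L + Z_0) = (13.6 + j130)/(113.6 + j130)
|Γ| = 131/173 = 0.757
VSWR = (1 + |Γ|)/(1 − |Γ|) = 1.76/0.243

VSWR ≈ 7.23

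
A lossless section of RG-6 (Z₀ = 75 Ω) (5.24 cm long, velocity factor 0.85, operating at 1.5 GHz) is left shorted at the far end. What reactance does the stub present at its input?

λ = v/f = 0.85·c / 1.5 GHz = 0.17 m
βl = 2π·l/λ = 2π × 0.308 = 111°
tan(βl) = -2.61
For a shorted stub, Z_in = jZ_0·tan(βl)

X_in ≈ -196 Ω (capacitive)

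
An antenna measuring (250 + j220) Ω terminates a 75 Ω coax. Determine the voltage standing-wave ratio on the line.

Γ = (Z_L − Z_0)/(Z_L + Z_0) = (175 + j220)/(325 + j220)
|Γ| = 281/392 = 0.716
VSWR = (1 + |Γ|)/(1 − |Γ|) = 1.72/0.284

VSWR ≈ 6.05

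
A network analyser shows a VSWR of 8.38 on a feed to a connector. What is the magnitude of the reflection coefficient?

|Γ| ≈ 0.787

|Γ| = (S − 1)/(S + 1) = (8.38 − 1)/(8.38 + 1) = 7.38/9.38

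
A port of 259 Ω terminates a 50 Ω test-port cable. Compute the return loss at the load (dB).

Γ = (259 − 50)/(259 + 50) = 0.676
RL = −20·log₁₀|Γ| = −20·log₁₀(0.676)

RL ≈ 3.4 dB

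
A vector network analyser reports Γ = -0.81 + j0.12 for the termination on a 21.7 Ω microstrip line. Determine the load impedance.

Z_L = Z_0·(1 + Γ)/(1 − Γ) = 21.7·(0.19 + j0.12)/(1.81 − j0.12)

Z_L ≈ 2.17 + j1.58 Ω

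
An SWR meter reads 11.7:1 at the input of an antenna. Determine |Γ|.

|Γ| ≈ 0.843

|Γ| = (S − 1)/(S + 1) = (11.7 − 1)/(11.7 + 1) = 10.7/12.7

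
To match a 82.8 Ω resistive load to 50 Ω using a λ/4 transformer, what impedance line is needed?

Z_qwt ≈ 64.3 Ω

Z_qwt = √(Z_0·R_L) = √(50 × 82.8) = √4140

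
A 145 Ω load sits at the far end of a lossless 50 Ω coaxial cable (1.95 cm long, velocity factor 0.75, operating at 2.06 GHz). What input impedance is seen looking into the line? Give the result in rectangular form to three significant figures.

λ = v/f = 0.75·c / 2.06 GHz = 0.109 m
βl = 2π·l/λ = 2π × 0.179 = 64.3°
tan(βl) = tan(64.3°) = 2.08
Z_in = Z_0·(Z_L + jZ_0·tanβl)/(Z_0 + jZ_L·tanβl)
     = 50·(145 + j104)/(50 + j301)

Z_in ≈ 20.7 − j20.7 Ω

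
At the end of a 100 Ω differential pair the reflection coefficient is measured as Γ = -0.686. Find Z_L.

Z_L = Z_0·(1 + Γ)/(1 − Γ) = 100·(0.314)/(1.69)

Z_L ≈ 18.6 Ω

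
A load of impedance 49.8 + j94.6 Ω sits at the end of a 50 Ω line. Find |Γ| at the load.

|Γ| ≈ 0.688

Γ = (Z_L − Z_0)/(Z_L + Z_0) = (-0.2 + j94.6)/(99.8 + j94.6)
|Γ| = 94.6/138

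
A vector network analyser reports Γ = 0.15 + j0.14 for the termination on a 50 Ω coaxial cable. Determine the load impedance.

Z_L ≈ 64.5 + j18.9 Ω

Z_L = Z_0·(1 + Γ)/(1 − Γ) = 50·(1.15 + j0.14)/(0.85 − j0.14)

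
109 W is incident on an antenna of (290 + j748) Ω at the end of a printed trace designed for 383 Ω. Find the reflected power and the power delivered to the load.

P_reflected ≈ 61.2 W; P_delivered ≈ 47.8 W

|Γ| = |(-93 + j748)/(673 + j748)| = 0.749
|Γ|² = 0.561
P_refl = |Γ|²·P_inc = 61.2 W, P_del = (1 − |Γ|²)·P_inc = 47.8 W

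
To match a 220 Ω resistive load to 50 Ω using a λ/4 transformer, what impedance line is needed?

Z_qwt = √(Z_0·R_L) = √(50 × 220) = √11000

Z_qwt ≈ 105 Ω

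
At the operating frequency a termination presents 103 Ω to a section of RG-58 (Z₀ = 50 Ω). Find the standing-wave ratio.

Γ = (103 − 50)/(103 + 50) = 0.346
VSWR = (1 + 0.346)/(1 − 0.346)

VSWR ≈ 2.06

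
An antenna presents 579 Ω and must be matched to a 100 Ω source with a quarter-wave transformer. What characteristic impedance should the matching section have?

Z_qwt ≈ 241 Ω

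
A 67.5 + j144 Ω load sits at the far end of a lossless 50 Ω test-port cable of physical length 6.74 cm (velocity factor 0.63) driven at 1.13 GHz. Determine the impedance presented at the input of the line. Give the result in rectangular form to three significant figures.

λ = v/f = 0.63·c / 1.13 GHz = 0.167 m
βl = 2π·l/λ = 2π × 0.403 = 145°
tan(βl) = tan(145°) = -0.698
Z_in = Z_0·(Z_L + jZ_0·tanβl)/(Z_0 + jZ_L·tanβl)
     = 50·(67.5 + j109)/(151 − j47.1)

Z_in ≈ 10.1 + j39.4 Ω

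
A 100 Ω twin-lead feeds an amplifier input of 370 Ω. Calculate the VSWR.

For a purely resistive load, VSWR = R_L/Z_0 or Z_0/R_L (whichever > 1) = 370/100

VSWR ≈ 3.7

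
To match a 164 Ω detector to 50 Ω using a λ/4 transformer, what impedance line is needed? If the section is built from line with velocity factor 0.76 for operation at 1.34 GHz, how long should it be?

Z_qwt ≈ 90.6 Ω; length ≈ 4.25 cm

Z_qwt = √(Z_0·R_L) = √(50 × 164) = √8200
λ = 0.76·c/f = 0.17 m, so l = λ/4 = 0.0425 m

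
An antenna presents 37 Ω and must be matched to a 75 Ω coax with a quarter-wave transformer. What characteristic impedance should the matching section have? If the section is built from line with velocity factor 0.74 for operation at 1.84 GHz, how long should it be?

Z_qwt = √(Z_0·R_L) = √(75 × 37) = √2775
λ = 0.74·c/f = 0.121 m, so l = λ/4 = 0.0302 m

Z_qwt ≈ 52.7 Ω; length ≈ 3.02 cm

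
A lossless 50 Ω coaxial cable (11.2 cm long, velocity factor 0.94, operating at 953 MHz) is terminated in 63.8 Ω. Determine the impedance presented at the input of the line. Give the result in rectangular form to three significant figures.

Z_in ≈ 49.1 + j12.1 Ω

λ = v/f = 0.94·c / 953 MHz = 0.296 m
βl = 2π·l/λ = 2π × 0.378 = 136°
tan(βl) = tan(136°) = -0.957
Z_in = Z_0·(Z_L + jZ_0·tanβl)/(Z_0 + jZ_L·tanβl)
     = 50·(63.8 − j47.9)/(50 − j61.1)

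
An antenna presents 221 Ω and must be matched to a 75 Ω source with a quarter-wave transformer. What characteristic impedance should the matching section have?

Z_qwt ≈ 129 Ω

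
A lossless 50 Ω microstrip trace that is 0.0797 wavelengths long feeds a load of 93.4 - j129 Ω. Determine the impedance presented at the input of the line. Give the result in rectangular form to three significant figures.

Z_in ≈ 17.7 − j49.6 Ω

βl = 2π × 0.0797 = 28.7°
tan(βl) = tan(28.7°) = 0.547
Z_in = Z_0·(Z_L + jZ_0·tanβl)/(Z_0 + jZ_L·tanβl)
     = 50·(93.4 − j102)/(121 + j51.1)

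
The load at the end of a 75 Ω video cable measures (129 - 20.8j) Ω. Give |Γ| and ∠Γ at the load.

Γ = (Z_L − Z_0)/(Z_L + Z_0) = (54 − j20.8)/(204 − j20.8)
|Γ| = 57.9/205 = 0.282

Γ ≈ 0.282 ∠ -15.2°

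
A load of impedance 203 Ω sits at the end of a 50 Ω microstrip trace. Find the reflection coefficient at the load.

Γ = (Z_L − Z_0)/(Z_L + Z_0) = (203 − 50)/(203 + 50) = 153/253

Γ = 0.605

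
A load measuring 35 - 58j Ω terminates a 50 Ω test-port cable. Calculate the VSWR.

VSWR ≈ 3.79

Γ = (Z_L − Z_0)/(Z_L + Z_0) = (-15 − j58)/(85 − j58)
|Γ| = 59.9/103 = 0.582
VSWR = (1 + |Γ|)/(1 − |Γ|) = 1.58/0.418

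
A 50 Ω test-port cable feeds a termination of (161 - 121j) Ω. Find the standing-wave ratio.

Γ = (Z_L − Z_0)/(Z_L + Z_0) = (111 − j121)/(211 − j121)
|Γ| = 164/243 = 0.675
VSWR = (1 + |Γ|)/(1 − |Γ|) = 1.68/0.325

VSWR ≈ 5.16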